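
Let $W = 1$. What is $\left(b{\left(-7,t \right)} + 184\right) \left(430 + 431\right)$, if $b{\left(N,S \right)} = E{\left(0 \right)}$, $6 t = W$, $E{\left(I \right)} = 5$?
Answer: $162729$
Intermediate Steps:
$t = \frac{1}{6}$ ($t = \frac{1}{6} \cdot 1 = \frac{1}{6} \approx 0.16667$)
$b{\left(N,S \right)} = 5$
$\left(b{\left(-7,t \right)} + 184\right) \left(430 + 431\right) = \left(5 + 184\right) \left(430 + 431\right) = 189 \cdot 861 = 162729$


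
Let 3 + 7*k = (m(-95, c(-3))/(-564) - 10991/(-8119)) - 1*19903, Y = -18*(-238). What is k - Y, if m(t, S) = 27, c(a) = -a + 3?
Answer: -76154811331/10684604 ≈ -7127.5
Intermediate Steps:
c(a) = 3 - a
Y = 4284
k = -30381967795/10684604 (k = -3/7 + ((27/(-564) - 10991/(-8119)) - 1*19903)/7 = -3/7 + ((27*(-1/564) - 10991*(-1/8119)) - 19903)/7 = -3/7 + ((-9/188 + 10991/8119) - 19903)/7 = -3/7 + (1993237/1526372 - 19903)/7 = -3/7 + (⅐)*(-30377388679/1526372) = -3/7 - 30377388679/10684604 = -30381967795/10684604 ≈ -2843.5)
k - Y = -30381967795/10684604 - 1*4284 = -30381967795/10684604 - 4284 = -76154811331/10684604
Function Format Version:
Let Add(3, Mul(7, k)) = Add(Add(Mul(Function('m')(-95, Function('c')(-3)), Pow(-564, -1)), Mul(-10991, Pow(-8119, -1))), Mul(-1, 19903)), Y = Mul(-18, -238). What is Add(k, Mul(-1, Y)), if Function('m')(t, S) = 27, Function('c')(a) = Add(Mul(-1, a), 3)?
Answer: Rational(-76154811331, 10684604) ≈ -7127.5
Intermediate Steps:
Function('c')(a) = Add(3, Mul(-1, a))
Y = 4284
k = Rational(-30381967795, 10684604) (k = Add(Rational(-3, 7), Mul(Rational(1, 7), Add(Add(Mul(27, Pow(-564, -1)), Mul(-10991, Pow(-8119, -1))), Mul(-1, 19903)))) = Add(Rational(-3, 7), Mul(Rational(1, 7), Add(Add(Mul(27, Rational(-1, 564)), Mul(-10991, Rational(-1, 8119))), -19903))) = Add(Rational(-3, 7), Mul(Rational(1, 7), Add(Add(Rational(-9, 188), Rational(10991, 8119)), -19903))) = Add(Rational(-3, 7), Mul(Rational(1, 7), Add(Rational(1993237, 1526372), -19903))) = Add(Rational(-3, 7), Mul(Rational(1, 7), Rational(-30377388679, 1526372))) = Add(Rational(-3, 7), Rational(-30377388679, 10684604)) = Rational(-30381967795, 10684604) ≈ -2843.5)
Add(k, Mul(-1, Y)) = Add(Rational(-30381967795, 10684604), Mul(-1, 4284)) = Add(Rational(-30381967795, 10684604), -4284) = Rational(-76154811331, 10684604)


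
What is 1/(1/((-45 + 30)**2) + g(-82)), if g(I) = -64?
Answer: -225/14399 ≈ -0.015626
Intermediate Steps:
1/(1/((-45 + 30)**2) + g(-82)) = 1/(1/((-45 + 30)**2) - 64) = 1/(1/((-15)**2) - 64) = 1/(1/225 - 64) = 1/(-14399/225) = -225/14399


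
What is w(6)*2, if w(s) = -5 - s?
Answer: -22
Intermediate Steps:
w(6)*2 = (-5 - 1*6)*2 = (-5 - 6)*2 = -11*2 = -22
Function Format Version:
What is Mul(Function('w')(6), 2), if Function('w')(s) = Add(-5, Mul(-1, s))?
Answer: -22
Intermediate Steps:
Mul(Function('w')(6), 2) = Mul(Add(-5, Mul(-1, 6)), 2) = Mul(Add(-5, -6), 2) = Mul(-11, 2) = -22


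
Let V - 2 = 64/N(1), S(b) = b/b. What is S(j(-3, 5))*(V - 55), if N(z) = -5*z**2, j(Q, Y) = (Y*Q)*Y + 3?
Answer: -329/5 ≈ -65.800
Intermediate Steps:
j(Q, Y) = 3 + Q*Y**2 (j(Q, Y) = (Q*Y)*Y + 3 = Q*Y**2 + 3 = 3 + Q*Y**2)
S(b) = 1
V = -54/5 (V = 2 + 64/((-5*1**2)) = 2 + 64/((-5*1)) = 2 + 64/(-5) = 2 + 64*(-1/5) = 2 - 64/5 = -54/5 ≈ -10.800)
S(j(-3, 5))*(V - 55) = 1*(-54/5 - 55) = 1*(-329/5) = -329/5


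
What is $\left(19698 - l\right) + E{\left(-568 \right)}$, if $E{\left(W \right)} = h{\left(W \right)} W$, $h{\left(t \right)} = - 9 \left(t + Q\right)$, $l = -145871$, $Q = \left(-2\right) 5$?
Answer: $-2789167$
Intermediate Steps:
$Q = -10$
$h{\left(t \right)} = 90 - 9 t$ ($h{\left(t \right)} = - 9 \left(t - 10\right) = - 9 \left(-10 + t\right) = 90 - 9 t$)
$E{\left(W \right)} = W \left(90 - 9 W\right)$ ($E{\left(W \right)} = \left(90 - 9 W\right) W = W \left(90 - 9 W\right)$)
$\left(19698 - l\right) + E{\left(-568 \right)} = \left(19698 - -145871\right) + 9 \left(-568\right) \left(10 - -568\right) = \left(19698 + 145871\right) + 9 \left(-568\right) \left(10 + 568\right) = 165569 + 9 \left(-568\right) 578 = 165569 - 2954736 = -2789167$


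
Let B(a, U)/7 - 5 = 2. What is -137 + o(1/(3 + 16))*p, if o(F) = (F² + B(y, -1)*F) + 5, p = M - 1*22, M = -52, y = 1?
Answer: -251995/361 ≈ -698.05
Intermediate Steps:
B(a, U) = 49 (B(a, U) = 35 + 7*2 = 35 + 14 = 49)
p = -74 (p = -52 - 1*22 = -52 - 22 = -74)
o(F) = 5 + F² + 49*F (o(F) = (F² + 49*F) + 5 = 5 + F² + 49*F)
-137 + o(1/(3 + 16))*p = -137 + (5 + (1/(3 + 16))² + 49/(3 + 16))*(-74) = -137 + (5 + (1/19)² + 49/19)*(-74) = -137 + (5 + (1/19)² + 49*(1/19))*(-74) = -137 + (5 + 1/361 + 49/19)*(-74) = -137 + (2737/361)*(-74) = -137 - 202538/361 = -251995/361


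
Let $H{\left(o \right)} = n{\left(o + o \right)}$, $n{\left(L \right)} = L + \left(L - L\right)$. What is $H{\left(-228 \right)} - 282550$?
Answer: $-283006$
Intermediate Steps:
$n{\left(L \right)} = L$ ($n{\left(L \right)} = L + 0 = L$)
$H{\left(o \right)} = 2 o$ ($H{\left(o \right)} = o + o = 2 o$)
$H{\left(-228 \right)} - 282550 = 2 \left(-228\right) - 282550 = -456 - 282550 = -283006$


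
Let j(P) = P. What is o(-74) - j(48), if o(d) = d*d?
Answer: 5428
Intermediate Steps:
o(d) = d²
o(-74) - j(48) = (-74)² - 1*48 = 5476 - 48 = 5428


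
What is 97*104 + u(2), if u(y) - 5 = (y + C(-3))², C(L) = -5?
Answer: 10102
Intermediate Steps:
u(y) = 5 + (-5 + y)² (u(y) = 5 + (y - 5)² = 5 + (-5 + y)²)
97*104 + u(2) = 97*104 + (5 + (-5 + 2)²) = 10088 + (5 + (-3)²) = 10088 + (5 + 9) = 10088 + 14 = 10102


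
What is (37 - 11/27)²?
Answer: 976144/729 ≈ 1339.0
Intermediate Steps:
(37 - 11/27)² = (988/27)² = 976144/729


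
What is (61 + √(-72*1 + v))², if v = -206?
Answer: (61 + I*√278)² ≈ 3443.0 + 2034.1*I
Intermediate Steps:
(61 + √(-72*1 + v))² = (61 + √(-72*1 - 206))² = (61 + √(-72 - 206))² = (61 + √(-278))² = (61 + I*√278)²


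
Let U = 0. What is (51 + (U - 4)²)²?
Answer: 4489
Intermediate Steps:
(51 + (U - 4)²)² = (51 + (0 - 4)²)² = (51 + (-4)²)² = (51 + 16)² = 67² = 4489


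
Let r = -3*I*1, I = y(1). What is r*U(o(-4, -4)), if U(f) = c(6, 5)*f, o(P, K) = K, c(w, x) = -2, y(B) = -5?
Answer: 120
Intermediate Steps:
I = -5
r = 15 (r = -3*(-5)*1 = 15*1 = 15)
U(f) = -2*f
r*U(o(-4, -4)) = 15*(-2*(-4)) = 15*8 = 120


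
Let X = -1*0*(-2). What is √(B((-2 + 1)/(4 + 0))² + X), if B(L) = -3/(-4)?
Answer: ¾ ≈ 0.75000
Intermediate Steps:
B(L) = ¾ (B(L) = -3*(-¼) = ¾)
X = 0 (X = 0*(-2) = 0)
√(B((-2 + 1)/(4 + 0))² + X) = √((¾)² + 0) = √(9/16 + 0) = √(9/16) = ¾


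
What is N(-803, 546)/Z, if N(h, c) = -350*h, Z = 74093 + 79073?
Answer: 140525/76583 ≈ 1.8349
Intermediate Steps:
Z = 153166
N(-803, 546)/Z = -350*(-803)/153166 = 281050*(1/153166) = 140525/76583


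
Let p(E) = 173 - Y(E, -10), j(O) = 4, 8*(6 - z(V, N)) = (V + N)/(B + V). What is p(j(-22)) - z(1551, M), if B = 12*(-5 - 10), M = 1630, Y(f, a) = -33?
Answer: 2196781/10968 ≈ 200.29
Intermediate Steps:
B = -180 (B = 12*(-15) = -180)
z(V, N) = 6 - (N + V)/(8*(-180 + V)) (z(V, N) = 6 - (V + N)/(8*(-180 + V)) = 6 - (N + V)/(8*(-180 + V)))
p(E) = 206 (p(E) = 173 - 1*(-33) = 173 + 33 = 206)
p(j(-22)) - z(1551, M) = 206 - (-8640 - 1*1630 + 47*1551)/(8*(-180 + 1551)) = 206 - (-8640 - 1630 + 72897)/(8*1371) = 206 - 62627/(8*1371) = 206 - 1*62627/10968 = 206 - 62627/10968 = 2196781/10968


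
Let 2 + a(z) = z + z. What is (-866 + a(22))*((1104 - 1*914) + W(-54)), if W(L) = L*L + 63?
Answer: -2611256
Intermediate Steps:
a(z) = -2 + 2*z (a(z) = -2 + (z + z) = -2 + 2*z)
W(L) = 63 + L² (W(L) = L² + 63 = 63 + L²)
(-866 + a(22))*((1104 - 1*914) + W(-54)) = (-866 + (-2 + 2*22))*((1104 - 1*914) + (63 + (-54)²)) = (-866 + (-2 + 44))*((1104 - 914) + (63 + 2916)) = (-866 + 42)*(190 + 2979) = -824*3169 = -2611256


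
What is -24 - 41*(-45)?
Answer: 1821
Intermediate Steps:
-24 - 41*(-45) = -24 + 1845 = 1821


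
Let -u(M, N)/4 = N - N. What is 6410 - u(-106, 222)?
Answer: 6410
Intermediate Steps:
u(M, N) = 0 (u(M, N) = -4*(N - N) = -4*0 = 0)
6410 - u(-106, 222) = 6410 - 1*0 = 6410 + 0 = 6410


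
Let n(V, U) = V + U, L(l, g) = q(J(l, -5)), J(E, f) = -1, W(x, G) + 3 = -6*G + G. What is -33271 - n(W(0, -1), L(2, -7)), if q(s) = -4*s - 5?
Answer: -33272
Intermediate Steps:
W(x, G) = -3 - 5*G (W(x, G) = -3 + (-6*G + G) = -3 - 5*G)
q(s) = -5 - 4*s
L(l, g) = -1 (L(l, g) = -5 - 4*(-1) = -5 + 4 = -1)
n(V, U) = U + V
-33271 - n(W(0, -1), L(2, -7)) = -33271 - (-1 + (-3 - 5*(-1))) = -33271 - (-1 + (-3 + 5)) = -33271 - (-1 + 2) = -33271 - 1*1 = -33271 - 1 = -33272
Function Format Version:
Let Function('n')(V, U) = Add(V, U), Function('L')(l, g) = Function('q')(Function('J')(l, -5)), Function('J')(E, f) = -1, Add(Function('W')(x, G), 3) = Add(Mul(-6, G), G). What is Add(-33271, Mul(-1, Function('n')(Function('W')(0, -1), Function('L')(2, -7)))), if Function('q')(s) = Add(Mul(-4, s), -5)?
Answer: -33272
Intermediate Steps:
Function('W')(x, G) = Add(-3, Mul(-5, G)) (Function('W')(x, G) = Add(-3, Add(Mul(-6, G), G)) = Add(-3, Mul(-5, G)))
Function('q')(s) = Add(-5, Mul(-4, s))
Function('L')(l, g) = -1 (Function('L')(l, g) = Add(-5, Mul(-4, -1)) = Add(-5, 4) = -1)
Function('n')(V, U) = Add(U, V)
Add(-33271, Mul(-1, Function('n')(Function('W')(0, -1), Function('L')(2, -7)))) = Add(-33271, Mul(-1, Add(-1, Add(-3, Mul(-5, -1))))) = Add(-33271, Mul(-1, Add(-1, Add(-3, 5)))) = Add(-33271, Mul(-1, Add(-1, 2))) = Add(-33271, Mul(-1, 1)) = Add(-33271, -1) = -33272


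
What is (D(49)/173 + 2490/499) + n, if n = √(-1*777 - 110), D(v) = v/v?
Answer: 431269/86327 + I*√887 ≈ 4.9958 + 29.783*I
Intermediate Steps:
D(v) = 1
n = I*√887 (n = √(-777 - 110) = √(-887) = I*√887 ≈ 29.783*I)
(D(49)/173 + 2490/499) + n = (1/173 + 2490/499) + I*√887 = 431269/86327 + I*√887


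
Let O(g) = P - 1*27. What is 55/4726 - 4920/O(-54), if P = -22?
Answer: 23254615/231574 ≈ 100.42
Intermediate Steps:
O(g) = -49 (O(g) = -22 - 1*27 = -22 - 27 = -49)
55/4726 - 4920/O(-54) = 55/4726 - 4920/(-49) = 55*(1/4726) - 4920*(-1/49) = 55/4726 + 4920/49 = 23254615/231574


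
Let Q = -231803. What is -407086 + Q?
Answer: -638889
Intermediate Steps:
-407086 + Q = -407086 - 231803 = -638889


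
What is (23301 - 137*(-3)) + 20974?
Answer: 44686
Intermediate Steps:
(23301 - 137*(-3)) + 20974 = (23301 + 411) + 20974 = 23712 + 20974 = 44686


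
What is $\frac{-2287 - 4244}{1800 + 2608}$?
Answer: $- \frac{6531}{4408} \approx -1.4816$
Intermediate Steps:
$\frac{-2287 - 4244}{1800 + 2608} = - \frac{6531}{4408}$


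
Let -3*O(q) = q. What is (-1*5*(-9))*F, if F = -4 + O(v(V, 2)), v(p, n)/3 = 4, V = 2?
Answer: -360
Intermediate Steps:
v(p, n) = 12 (v(p, n) = 3*4 = 12)
O(q) = -q/3
F = -8 (F = -4 - ⅓*12 = -4 - 4 = -8)
(-1*5*(-9))*F = (-1*5*(-9))*(-8) = -5*(-9)*(-8) = 45*(-8) = -360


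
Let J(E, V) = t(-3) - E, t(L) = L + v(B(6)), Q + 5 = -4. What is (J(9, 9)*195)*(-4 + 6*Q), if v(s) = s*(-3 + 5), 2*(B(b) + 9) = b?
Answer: 271440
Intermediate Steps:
Q = -9 (Q = -5 - 4 = -9)
B(b) = -9 + b/2
v(s) = 2*s (v(s) = s*2 = 2*s)
t(L) = -12 + L (t(L) = L + 2*(-9 + (½)*6) = L + 2*(-9 + 3) = L + 2*(-6) = L - 12 = -12 + L)
J(E, V) = -15 - E (J(E, V) = (-12 - 3) - E = -15 - E)
(J(9, 9)*195)*(-4 + 6*Q) = ((-15 - 1*9)*195)*(-4 + 6*(-9)) = ((-15 - 9)*195)*(-4 - 54) = -24*195*(-58) = -4680*(-58) = 271440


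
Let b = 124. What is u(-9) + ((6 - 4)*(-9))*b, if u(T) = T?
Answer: -2241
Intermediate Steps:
u(-9) + ((6 - 4)*(-9))*b = -9 + ((6 - 4)*(-9))*124 = -9 + (2*(-9))*124 = -9 - 18*124 = -9 - 2232 = -2241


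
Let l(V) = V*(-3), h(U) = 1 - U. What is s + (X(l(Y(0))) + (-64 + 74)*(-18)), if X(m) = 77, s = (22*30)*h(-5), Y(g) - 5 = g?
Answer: 3857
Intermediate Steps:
Y(g) = 5 + g
l(V) = -3*V
s = 3960 (s = (22*30)*(1 - 1*(-5)) = 660*(1 + 5) = 660*6 = 3960)
s + (X(l(Y(0))) + (-64 + 74)*(-18)) = 3960 + (77 + (-64 + 74)*(-18)) = 3960 + (77 + 10*(-18)) = 3960 + (77 - 180) = 3960 - 103 = 3857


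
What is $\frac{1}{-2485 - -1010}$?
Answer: $- \frac{1}{1475} \approx -0.00067797$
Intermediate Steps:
$\frac{1}{-2485 - -1010} = \frac{1}{-2485 + 1010} = \frac{1}{-1475} = - \frac{1}{1475}$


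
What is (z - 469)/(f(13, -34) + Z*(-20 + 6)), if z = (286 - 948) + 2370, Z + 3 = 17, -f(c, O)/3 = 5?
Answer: -1239/211 ≈ -5.8720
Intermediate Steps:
f(c, O) = -15 (f(c, O) = -3*5 = -15)
Z = 14 (Z = -3 + 17 = 14)
z = 1708 (z = -662 + 2370 = 1708)
(z - 469)/(f(13, -34) + Z*(-20 + 6)) = (1708 - 469)/(-15 + 14*(-20 + 6)) = 1239/(-15 + 14*(-14)) = 1239/(-15 - 196) = 1239/(-211) = 1239*(-1/211) = -1239/211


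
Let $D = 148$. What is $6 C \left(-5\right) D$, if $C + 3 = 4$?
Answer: $-4440$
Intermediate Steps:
$C = 1$ ($C = -3 + 4 = 1$)
$6 C \left(-5\right) D = 6 \cdot 1 \left(-5\right) 148 = 6 \left(-5\right) 148 = \left(-30\right) 148 = -4440$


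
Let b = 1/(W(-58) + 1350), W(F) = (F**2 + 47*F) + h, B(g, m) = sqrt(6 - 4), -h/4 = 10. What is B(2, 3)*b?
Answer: sqrt(2)/1948 ≈ 0.00072598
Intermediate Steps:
h = -40 (h = -4*10 = -40)
B(g, m) = sqrt(2)
W(F) = -40 + F**2 + 47*F (W(F) = (F**2 + 47*F) - 40 = -40 + F**2 + 47*F)
b = 1/1948 (b = 1/((-40 + (-58)**2 + 47*(-58)) + 1350) = 1/((-40 + 3364 - 2726) + 1350) = 1/(598 + 1350) = 1/1948 ≈ 0.00051335)
B(2, 3)*b = sqrt(2)*(1/1948) = sqrt(2)/1948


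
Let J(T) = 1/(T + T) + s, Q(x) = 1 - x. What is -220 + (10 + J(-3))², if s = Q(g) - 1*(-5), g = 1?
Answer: 1/36 ≈ 0.027778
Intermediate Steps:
s = 5 (s = (1 - 1*1) - 1*(-5) = (1 - 1) + 5 = 0 + 5 = 5)
J(T) = 5 + 1/(2*T) (J(T) = 1/(T + T) + 5 = 1/(2*T) + 5 = 5 + 1/(2*T))
-220 + (10 + J(-3))² = -220 + (10 + (5 + (½)/(-3)))² = -220 + (10 + (5 + (½)*(-⅓)))² = -220 + (10 + (5 - ⅙))² = -220 + (10 + 29/6)² = -220 + (89/6)² = -220 + 7921/36 = 1/36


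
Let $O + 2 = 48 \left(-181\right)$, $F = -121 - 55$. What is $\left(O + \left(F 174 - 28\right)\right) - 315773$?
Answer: $-355115$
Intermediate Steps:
$F = -176$ ($F = -121 - 55 = -176$)
$O = -8690$ ($O = -2 + 48 \left(-181\right) = -2 - 8688 = -8690$)
$\left(O + \left(F 174 - 28\right)\right) - 315773 = \left(-8690 - 30652\right) - 315773 = -39342 - 315773 = -355115$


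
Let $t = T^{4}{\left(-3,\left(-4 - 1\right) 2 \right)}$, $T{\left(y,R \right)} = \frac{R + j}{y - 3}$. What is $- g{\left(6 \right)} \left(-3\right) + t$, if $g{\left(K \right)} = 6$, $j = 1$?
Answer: $\frac{369}{16} \approx 23.063$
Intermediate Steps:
$T{\left(y,R \right)} = \frac{1 + R}{-3 + y}$ ($T{\left(y,R \right)} = \frac{R + 1}{y - 3} = \frac{1 + R}{-3 + y}$)
$t = \frac{81}{16}$ ($t = \left(\frac{1 + \left(-4 - 1\right) 2}{-3 - 3}\right)^{4} = \left(\frac{1 - 10}{-6}\right)^{4} = \left(- \frac{1 - 10}{6}\right)^{4} = \left(\left(- \frac{1}{6}\right) \left(-9\right)\right)^{4} = \left(\frac{3}{2}\right)^{4} = \frac{81}{16} \approx 5.0625$)
$- g{\left(6 \right)} \left(-3\right) + t = \left(-1\right) 6 \left(-3\right) + \frac{81}{16} = \left(-6\right) \left(-3\right) + \frac{81}{16} = 18 + \frac{81}{16} = \frac{369}{16}$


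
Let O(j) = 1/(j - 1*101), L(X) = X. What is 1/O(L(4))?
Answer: -97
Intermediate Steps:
O(j) = 1/(-101 + j) (O(j) = 1/(j - 101) = 1/(-101 + j))
1/O(L(4)) = 1/(1/(-101 + 4)) = 1/(1/(-97)) = 1/(-1/97) = -97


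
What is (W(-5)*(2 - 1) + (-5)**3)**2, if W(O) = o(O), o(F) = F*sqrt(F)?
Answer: 15500 + 1250*I*sqrt(5) ≈ 15500.0 + 2795.1*I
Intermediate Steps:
o(F) = F**(3/2)
W(O) = O**(3/2)
(W(-5)*(2 - 1) + (-5)**3)**2 = ((-5)**(3/2)*(2 - 1) + (-5)**3)**2 = (-5*I*sqrt(5)*1 - 125)**2 = (-5*I*sqrt(5) - 125)**2 = (-125 - 5*I*sqrt(5))**2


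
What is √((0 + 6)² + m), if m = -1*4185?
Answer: 3*I*√461 ≈ 64.413*I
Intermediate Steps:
m = -4185
√((0 + 6)² + m) = √((0 + 6)² - 4185) = √(6² - 4185) = √(36 - 4185) = √(-4149) = 3*I*√461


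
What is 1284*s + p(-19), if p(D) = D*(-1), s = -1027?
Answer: -1318649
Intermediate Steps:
p(D) = -D
1284*s + p(-19) = 1284*(-1027) - 1*(-19) = -1318668 + 19 = -1318649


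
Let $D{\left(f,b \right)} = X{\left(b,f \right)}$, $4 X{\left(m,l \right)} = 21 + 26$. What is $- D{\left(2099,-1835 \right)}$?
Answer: $- \frac{47}{4} \approx -11.75$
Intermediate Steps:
$X{\left(m,l \right)} = \frac{47}{4}$ ($X{\left(m,l \right)} = \frac{21 + 26}{4} = \frac{1}{4} \cdot 47 = \frac{47}{4}$)
$D{\left(f,b \right)} = \frac{47}{4}$
$- D{\left(2099,-1835 \right)} = \left(-1\right) \frac{47}{4} = - \frac{47}{4}$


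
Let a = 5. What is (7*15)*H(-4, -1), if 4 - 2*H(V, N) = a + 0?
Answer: -105/2 ≈ -52.500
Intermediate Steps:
H(V, N) = -½ (H(V, N) = 2 - (5 + 0)/2 = 2 - ½*5 = 2 - 5/2 = -½)
(7*15)*H(-4, -1) = (7*15)*(-½) = 105*(-½) = -105/2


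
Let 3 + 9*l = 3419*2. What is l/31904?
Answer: 6835/287136 ≈ 0.023804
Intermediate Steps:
l = 6835/9 (l = -1/3 + (3419*2)/9 = -1/3 + (1/9)*6838 = -1/3 + 6838/9 = 6835/9 ≈ 759.44)
l/31904 = (6835/9)/31904 = (6835/9)*(1/31904) = 6835/287136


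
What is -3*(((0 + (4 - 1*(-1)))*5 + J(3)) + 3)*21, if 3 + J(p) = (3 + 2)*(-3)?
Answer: -630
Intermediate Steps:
J(p) = -18 (J(p) = -3 + (3 + 2)*(-3) = -3 + 5*(-3) = -3 - 15 = -18)
-3*(((0 + (4 - 1*(-1)))*5 + J(3)) + 3)*21 = -3*(((0 + (4 - 1*(-1)))*5 - 18) + 3)*21 = -3*(((0 + (4 + 1))*5 - 18) + 3)*21 = -3*(((0 + 5)*5 - 18) + 3)*21 = -3*((5*5 - 18) + 3)*21 = -3*((25 - 18) + 3)*21 = -3*(7 + 3)*21 = -3*10*21 = -30*21 = -630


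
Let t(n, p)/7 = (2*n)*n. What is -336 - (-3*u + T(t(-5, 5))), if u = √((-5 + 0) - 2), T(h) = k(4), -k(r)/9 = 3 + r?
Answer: -273 + 3*I*√7 ≈ -273.0 + 7.9373*I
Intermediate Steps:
k(r) = -27 - 9*r (k(r) = -9*(3 + r) = -27 - 9*r)
t(n, p) = 14*n² (t(n, p) = 7*((2*n)*n) = 7*(2*n²) = 14*n²)
T(h) = -63 (T(h) = -27 - 9*4 = -27 - 36 = -63)
u = I*√7 (u = √(-5 - 2) = √(-7) = I*√7 ≈ 2.6458*I)
-336 - (-3*u + T(t(-5, 5))) = -336 - (-3*I*√7 - 63) = -336 - (-63 - 3*I*√7) = -336 + (63 + 3*I*√7) = -273 + 3*I*√7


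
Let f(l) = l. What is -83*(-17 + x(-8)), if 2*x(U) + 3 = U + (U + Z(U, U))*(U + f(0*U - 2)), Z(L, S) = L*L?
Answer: 50215/2 ≈ 25108.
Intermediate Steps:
Z(L, S) = L**2
x(U) = -3/2 + U/2 + (-2 + U)*(U + U**2)/2 (x(U) = -3/2 + (U + (U + U**2)*(U + (0*U - 2)))/2 = -3/2 + (U + (U + U**2)*(U + (0 - 2)))/2 = -3/2 + (U + (U + U**2)*(U - 2))/2 = -3/2 + (U + (U + U**2)*(-2 + U))/2 = -3/2 + (U + (-2 + U)*(U + U**2))/2 = -3/2 + (U/2 + (-2 + U)*(U + U**2)/2) = -3/2 + U/2 + (-2 + U)*(U + U**2)/2)
-83*(-17 + x(-8)) = -83*(-17 + (-3/2 + (1/2)*(-8)**3 - 1/2*(-8) - 1/2*(-8)**2)) = -83*(-17 + (-3/2 + (1/2)*(-512) + 4 - 1/2*64)) = -83*(-17 + (-3/2 - 256 + 4 - 32)) = -83*(-17 - 571/2) = -83*(-605/2) = 50215/2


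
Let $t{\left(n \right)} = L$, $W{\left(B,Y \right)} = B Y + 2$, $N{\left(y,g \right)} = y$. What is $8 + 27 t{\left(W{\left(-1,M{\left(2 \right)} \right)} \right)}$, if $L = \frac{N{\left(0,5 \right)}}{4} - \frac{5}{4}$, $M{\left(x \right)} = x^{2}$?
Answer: $- \frac{103}{4} \approx -25.75$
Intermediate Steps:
$W{\left(B,Y \right)} = 2 + B Y$
$L = - \frac{5}{4}$ ($L = \frac{0}{4} - \frac{5}{4} = 0 \cdot \frac{1}{4} - \frac{5}{4} = 0 - \frac{5}{4} = - \frac{5}{4} \approx -1.25$)
$t{\left(n \right)} = - \frac{5}{4}$
$8 + 27 t{\left(W{\left(-1,M{\left(2 \right)} \right)} \right)} = 8 + 27 \left(- \frac{5}{4}\right) = 8 - \frac{135}{4} = - \frac{103}{4}$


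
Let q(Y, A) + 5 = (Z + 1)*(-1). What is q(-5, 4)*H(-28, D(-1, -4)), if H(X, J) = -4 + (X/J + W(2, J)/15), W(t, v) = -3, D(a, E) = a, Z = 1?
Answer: -833/5 ≈ -166.60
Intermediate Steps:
q(Y, A) = -7 (q(Y, A) = -5 + (1 + 1)*(-1) = -5 + 2*(-1) = -5 - 2 = -7)
H(X, J) = -21/5 + X/J (H(X, J) = -4 + (X/J - 3/15) = -4 + (X/J - 3*1/15) = -4 + (X/J - ⅕) = -4 + (-⅕ + X/J) = -21/5 + X/J)
q(-5, 4)*H(-28, D(-1, -4)) = -7*(-21/5 - 28/(-1)) = -7*(-21/5 - 28*(-1)) = -7*(-21/5 + 28) = -7*119/5 = -833/5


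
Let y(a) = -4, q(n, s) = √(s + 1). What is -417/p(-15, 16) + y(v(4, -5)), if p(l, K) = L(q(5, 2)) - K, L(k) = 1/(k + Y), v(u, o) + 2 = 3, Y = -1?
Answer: 11011/479 + 417*√3/479 ≈ 24.495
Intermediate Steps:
q(n, s) = √(1 + s)
v(u, o) = 1 (v(u, o) = -2 + 3 = 1)
L(k) = 1/(-1 + k) (L(k) = 1/(k - 1) = 1/(-1 + k))
p(l, K) = 1/(-1 + √3) - K (p(l, K) = 1/(-1 + √(1 + 2)) - K = 1/(-1 + √3) - K)
-417/p(-15, 16) + y(v(4, -5)) = -417/(½ + √3/2 - 1*16) - 4 = -417/(½ + √3/2 - 16) - 4 = -417/(-31/2 + √3/2) - 4 = -4 - 417/(-31/2 + √3/2)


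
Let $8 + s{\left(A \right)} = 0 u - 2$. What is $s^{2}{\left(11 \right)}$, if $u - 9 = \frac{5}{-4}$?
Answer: $100$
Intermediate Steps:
$u = \frac{31}{4}$ ($u = 9 + \frac{5}{-4} = 9 + 5 \left(- \frac{1}{4}\right) = 9 - \frac{5}{4} = \frac{31}{4} \approx 7.75$)
$s{\left(A \right)} = -10$ ($s{\left(A \right)} = -8 + \left(0 \cdot \frac{31}{4} - 2\right) = -8 + \left(0 - 2\right) = -8 - 2 = -10$)
$s^{2}{\left(11 \right)} = \left(-10\right)^{2} = 100$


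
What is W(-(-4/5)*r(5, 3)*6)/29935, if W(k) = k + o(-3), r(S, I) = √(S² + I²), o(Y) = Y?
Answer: -3/29935 + 24*√34/149675 ≈ 0.00083476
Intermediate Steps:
r(S, I) = √(I² + S²)
W(k) = -3 + k (W(k) = k - 3 = -3 + k)
W(-(-4/5)*r(5, 3)*6)/29935 = (-3 - (-4/5)*√(3² + 5²)*6)/29935 = (-3 - (-4*⅕)*√(9 + 25)*6)*(1/29935) = (-3 - (-4)*√34/5*6)*(1/29935) = (-3 + (4*√34/5)*6)*(1/29935) = (-3 + 24*√34/5)*(1/29935) = -3/29935 + 24*√34/149675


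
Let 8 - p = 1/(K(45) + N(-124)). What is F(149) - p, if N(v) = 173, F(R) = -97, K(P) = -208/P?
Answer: -795540/7577 ≈ -104.99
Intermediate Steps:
p = 60571/7577 (p = 8 - 1/(-208/45 + 173) = 8 - 1/7577/45 = 8 - 1*45/7577 = 8 - 45/7577 = 60571/7577 ≈ 7.9941)
F(149) - p = -97 - 1*60571/7577 = -97 - 60571/7577 = -795540/7577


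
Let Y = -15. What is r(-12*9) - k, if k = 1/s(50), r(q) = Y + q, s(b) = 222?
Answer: -27307/222 ≈ -123.00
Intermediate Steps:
r(q) = -15 + q
k = 1/222 ≈ 0.0045045
r(-12*9) - k = (-15 - 12*9) - 1*1/222 = (-15 - 108) - 1/222 = -123 - 1/222 = -27307/222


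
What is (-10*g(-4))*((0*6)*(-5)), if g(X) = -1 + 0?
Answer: 0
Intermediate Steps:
g(X) = -1
(-10*g(-4))*((0*6)*(-5)) = (-10*(-1))*((0*6)*(-5)) = 10*(0*(-5)) = 10*0 = 0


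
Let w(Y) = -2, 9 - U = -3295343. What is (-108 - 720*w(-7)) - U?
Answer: -3294020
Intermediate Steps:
U = 3295352 (U = 9 - 1*(-3295343) = 9 + 3295343 = 3295352)
(-108 - 720*w(-7)) - U = (-108 - 720*(-2)) - 1*3295352 = (-108 + 1440) - 3295352 = 1332 - 3295352 = -3294020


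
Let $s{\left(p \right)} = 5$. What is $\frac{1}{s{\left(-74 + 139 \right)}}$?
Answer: $\frac{1}{5} \approx 0.2$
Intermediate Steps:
$\frac{1}{s{\left(-74 + 139 \right)}} = \frac{1}{5}$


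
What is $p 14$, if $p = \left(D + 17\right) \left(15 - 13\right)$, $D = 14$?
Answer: $868$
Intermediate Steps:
$p = 62$ ($p = \left(14 + 17\right) \left(15 - 13\right) = 31 \cdot 2 = 62$)
$p 14 = 62 \cdot 14 = 868$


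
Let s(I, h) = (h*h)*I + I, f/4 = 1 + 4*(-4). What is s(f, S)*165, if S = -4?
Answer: -168300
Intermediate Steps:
f = -60 (f = 4*(1 + 4*(-4)) = 4*(1 - 16) = 4*(-15) = -60)
s(I, h) = I + I*h² (s(I, h) = h²*I + I = I*h² + I = I + I*h²)
s(f, S)*165 = -60*(1 + (-4)²)*165 = -60*(1 + 16)*165 = -60*17*165 = -1020*165 = -168300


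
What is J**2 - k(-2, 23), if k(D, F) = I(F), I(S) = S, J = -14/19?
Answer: -8107/361 ≈ -22.457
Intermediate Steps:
J = -14/19 (J = -14*1/19 = -14/19 ≈ -0.73684)
k(D, F) = F
J**2 - k(-2, 23) = (-14/19)**2 - 1*23 = 196/361 - 23 = -8107/361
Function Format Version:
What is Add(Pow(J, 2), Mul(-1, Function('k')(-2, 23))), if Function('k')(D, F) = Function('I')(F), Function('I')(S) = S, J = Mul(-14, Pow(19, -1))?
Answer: Rational(-8107, 361) ≈ -22.457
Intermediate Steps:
J = Rational(-14, 19) (J = Mul(-14, Rational(1, 19)) = Rational(-14, 19) ≈ -0.73684)
Function('k')(D, F) = F
Add(Pow(J, 2), Mul(-1, Function('k')(-2, 23))) = Add(Pow(Rational(-14, 19), 2), Mul(-1, 23)) = Add(Rational(196, 361), -23) = Rational(-8107, 361)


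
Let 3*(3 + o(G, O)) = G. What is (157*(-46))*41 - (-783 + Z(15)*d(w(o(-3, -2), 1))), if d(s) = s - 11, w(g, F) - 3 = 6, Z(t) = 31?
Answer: -295257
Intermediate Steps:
o(G, O) = -3 + G/3
w(g, F) = 9 (w(g, F) = 3 + 6 = 9)
d(s) = -11 + s
(157*(-46))*41 - (-783 + Z(15)*d(w(o(-3, -2), 1))) = (157*(-46))*41 - (-783 + 31*(-11 + 9)) = -7222*41 - (-783 + 31*(-2)) = -296102 - (-783 - 62) = -296102 - 1*(-845) = -296102 + 845 = -295257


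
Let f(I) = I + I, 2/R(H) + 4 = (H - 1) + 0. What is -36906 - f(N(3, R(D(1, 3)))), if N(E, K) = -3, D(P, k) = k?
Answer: -36900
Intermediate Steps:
R(H) = 2/(-5 + H) (R(H) = 2/(-4 + ((H - 1) + 0)) = 2/(-4 + ((-1 + H) + 0)) = 2/(-4 + (-1 + H)) = 2/(-5 + H))
f(I) = 2*I
-36906 - f(N(3, R(D(1, 3)))) = -36906 - 2*(-3) = -36906 - 1*(-6) = -36906 + 6 = -36900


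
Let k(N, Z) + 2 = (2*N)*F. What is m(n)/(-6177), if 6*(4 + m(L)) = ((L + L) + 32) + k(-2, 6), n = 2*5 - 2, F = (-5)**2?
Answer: 13/6177 ≈ 0.0021046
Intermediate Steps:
F = 25
n = 8 (n = 10 - 2 = 8)
k(N, Z) = -2 + 50*N (k(N, Z) = -2 + (2*N)*25 = -2 + 50*N)
m(L) = -47/3 + L/3 (m(L) = -4 + (((L + L) + 32) + (-2 + 50*(-2)))/6 = -4 + ((2*L + 32) + (-2 - 100))/6 = -4 + ((32 + 2*L) - 102)/6 = -4 + (-70 + 2*L)/6 = -4 + (-35/3 + L/3) = -47/3 + L/3)
m(n)/(-6177) = (-47/3 + (1/3)*8)/(-6177) = (-47/3 + 8/3)*(-1/6177) = -13*(-1/6177) = 13/6177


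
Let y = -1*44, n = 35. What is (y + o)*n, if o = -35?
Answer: -2765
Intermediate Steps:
y = -44
(y + o)*n = (-44 - 35)*35 = -79*35 = -2765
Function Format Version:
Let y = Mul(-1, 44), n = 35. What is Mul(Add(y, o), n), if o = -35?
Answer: -2765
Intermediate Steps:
y = -44
Mul(Add(y, o), n) = Mul(Add(-44, -35), 35) = Mul(-79, 35) = -2765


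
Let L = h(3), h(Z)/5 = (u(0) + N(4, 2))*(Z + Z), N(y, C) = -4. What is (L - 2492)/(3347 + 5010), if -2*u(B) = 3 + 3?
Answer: -2702/8357 ≈ -0.32332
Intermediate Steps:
u(B) = -3 (u(B) = -(3 + 3)/2 = -½*6 = -3)
h(Z) = -70*Z (h(Z) = 5*((-3 - 4)*(Z + Z)) = 5*(-14*Z) = -70*Z)
L = -210 (L = -70*3 = -210)
(L - 2492)/(3347 + 5010) = (-210 - 2492)/(3347 + 5010) = -2702/8357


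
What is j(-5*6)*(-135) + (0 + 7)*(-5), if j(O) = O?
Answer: 4015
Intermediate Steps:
j(-5*6)*(-135) + (0 + 7)*(-5) = -5*6*(-135) + (0 + 7)*(-5) = -30*(-135) + 7*(-5) = 4050 - 35 = 4015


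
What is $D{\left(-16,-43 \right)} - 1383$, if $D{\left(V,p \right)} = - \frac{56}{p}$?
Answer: $- \frac{59413}{43} \approx -1381.7$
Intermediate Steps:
$D{\left(-16,-43 \right)} - 1383 = - \frac{56}{-43} - 1383 = \left(-56\right) \left(- \frac{1}{43}\right) - 1383 = \frac{56}{43} - 1383 = - \frac{59413}{43}$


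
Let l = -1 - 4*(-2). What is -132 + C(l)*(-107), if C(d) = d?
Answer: -881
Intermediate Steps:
l = 7 (l = -1 + 8 = 7)
-132 + C(l)*(-107) = -132 + 7*(-107) = -132 - 749 = -881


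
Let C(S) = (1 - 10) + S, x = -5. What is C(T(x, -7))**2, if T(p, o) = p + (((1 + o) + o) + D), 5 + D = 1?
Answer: 961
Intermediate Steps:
D = -4 (D = -5 + 1 = -4)
T(p, o) = -3 + p + 2*o (T(p, o) = p + (((1 + o) + o) - 4) = p + ((1 + 2*o) - 4) = p + (-3 + 2*o) = -3 + p + 2*o)
C(S) = -9 + S
C(T(x, -7))**2 = (-9 + (-3 - 5 + 2*(-7)))**2 = (-9 + (-3 - 5 - 14))**2 = (-9 - 22)**2 = (-31)**2 = 961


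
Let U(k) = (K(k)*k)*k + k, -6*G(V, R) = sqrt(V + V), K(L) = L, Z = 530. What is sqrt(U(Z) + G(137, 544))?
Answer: sqrt(5359591080 - 6*sqrt(274))/6 ≈ 12202.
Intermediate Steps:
G(V, R) = -sqrt(2)*sqrt(V)/6 (G(V, R) = -sqrt(V + V)/6 = -sqrt(2)*sqrt(V)/6)
U(k) = k + k**3 (U(k) = (k*k)*k + k = k**2*k + k = k**3 + k = k + k**3)
sqrt(U(Z) + G(137, 544)) = sqrt((530 + 530**3) - sqrt(2)*sqrt(137)/6) = sqrt((530 + 148877000) - sqrt(274)/6) = sqrt(148877530 - sqrt(274)/6)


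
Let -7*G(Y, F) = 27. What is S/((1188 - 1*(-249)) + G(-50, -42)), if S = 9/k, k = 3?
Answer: 7/3344 ≈ 0.0020933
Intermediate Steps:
G(Y, F) = -27/7 (G(Y, F) = -⅐*27 = -27/7)
S = 3 (S = 9/3 = 9*(⅓) = 3)
S/((1188 - 1*(-249)) + G(-50, -42)) = 3/((1188 - 1*(-249)) - 27/7) = 3/((1188 + 249) - 27/7) = 3/(1437 - 27/7) = 3/(10032/7) = 3*(7/10032) = 7/3344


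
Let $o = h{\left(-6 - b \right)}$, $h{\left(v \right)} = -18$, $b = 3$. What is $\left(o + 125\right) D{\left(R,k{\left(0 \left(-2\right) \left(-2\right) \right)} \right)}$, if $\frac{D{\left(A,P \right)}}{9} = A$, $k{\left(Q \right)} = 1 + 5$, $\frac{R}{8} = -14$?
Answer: $-107856$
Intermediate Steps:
$o = -18$
$R = -112$ ($R = 8 \left(-14\right) = -112$)
$k{\left(Q \right)} = 6$
$D{\left(A,P \right)} = 9 A$
$\left(o + 125\right) D{\left(R,k{\left(0 \left(-2\right) \left(-2\right) \right)} \right)} = \left(-18 + 125\right) 9 \left(-112\right) = 107 \left(-1008\right) = -107856$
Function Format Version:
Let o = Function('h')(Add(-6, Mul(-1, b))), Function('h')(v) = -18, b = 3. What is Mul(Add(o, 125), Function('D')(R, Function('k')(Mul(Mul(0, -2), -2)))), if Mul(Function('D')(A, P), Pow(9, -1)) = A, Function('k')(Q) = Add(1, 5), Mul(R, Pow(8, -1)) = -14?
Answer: -107856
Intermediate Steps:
o = -18
R = -112 (R = Mul(8, -14) = -112)
Function('k')(Q) = 6
Function('D')(A, P) = Mul(9, A)
Mul(Add(o, 125), Function('D')(R, Function('k')(Mul(Mul(0, -2), -2)))) = Mul(Add(-18, 125), Mul(9, -112)) = Mul(107, -1008) = -107856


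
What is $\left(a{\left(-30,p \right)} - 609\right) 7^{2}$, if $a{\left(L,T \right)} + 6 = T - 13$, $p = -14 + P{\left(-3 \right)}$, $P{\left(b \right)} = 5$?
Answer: $-31213$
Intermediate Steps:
$p = -9$ ($p = -14 + 5 = -9$)
$a{\left(L,T \right)} = -19 + T$ ($a{\left(L,T \right)} = -6 + \left(T - 13\right) = -6 + \left(-13 + T\right) = -19 + T$)
$\left(a{\left(-30,p \right)} - 609\right) 7^{2} = \left(\left(-19 - 9\right) - 609\right) 7^{2} = \left(-28 - 609\right) 49 = \left(-637\right) 49 = -31213$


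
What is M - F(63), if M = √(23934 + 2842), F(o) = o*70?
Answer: -4410 + 2*√6694 ≈ -4246.4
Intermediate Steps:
F(o) = 70*o
M = 2*√6694 (M = √26776 = 2*√6694 ≈ 163.63)
M - F(63) = 2*√6694 - 70*63 = 2*√6694 - 1*4410 = 2*√6694 - 4410 = -4410 + 2*√6694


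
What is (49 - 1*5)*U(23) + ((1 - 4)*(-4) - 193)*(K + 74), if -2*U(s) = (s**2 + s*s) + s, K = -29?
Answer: -31927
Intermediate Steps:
U(s) = -s**2 - s/2 (U(s) = -((s**2 + s*s) + s)/2 = -((s**2 + s**2) + s)/2 = -(2*s**2 + s)/2 = -(s + 2*s**2)/2 = -s**2 - s/2)
(49 - 1*5)*U(23) + ((1 - 4)*(-4) - 193)*(K + 74) = (49 - 1*5)*(-1*23*(1/2 + 23)) + ((1 - 4)*(-4) - 193)*(-29 + 74) = (49 - 5)*(-1*23*47/2) + (-3*(-4) - 193)*45 = 44*(-1081/2) + (12 - 193)*45 = -23782 - 181*45 = -23782 - 8145 = -31927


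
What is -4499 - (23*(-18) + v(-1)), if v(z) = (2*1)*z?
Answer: -4083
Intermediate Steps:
v(z) = 2*z
-4499 - (23*(-18) + v(-1)) = -4499 - (23*(-18) + 2*(-1)) = -4499 - (-414 - 2) = -4499 - 1*(-416) = -4499 + 416 = -4083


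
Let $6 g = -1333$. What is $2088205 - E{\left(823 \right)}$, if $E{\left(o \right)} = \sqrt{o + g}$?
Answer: $2088205 - \frac{\sqrt{21630}}{6} \approx 2.0882 \cdot 10^{6}$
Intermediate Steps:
$g = - \frac{1333}{6}$ ($g = \frac{1}{6} \left(-1333\right) = - \frac{1333}{6} \approx -222.17$)
$E{\left(o \right)} = \sqrt{- \frac{1333}{6} + o}$ ($E{\left(o \right)} = \sqrt{o - \frac{1333}{6}} = \sqrt{- \frac{1333}{6} + o}$)
$2088205 - E{\left(823 \right)} = 2088205 - \frac{\sqrt{-7998 + 36 \cdot 823}}{6} = 2088205 - \frac{\sqrt{-7998 + 29628}}{6} = 2088205 - \frac{\sqrt{21630}}{6}$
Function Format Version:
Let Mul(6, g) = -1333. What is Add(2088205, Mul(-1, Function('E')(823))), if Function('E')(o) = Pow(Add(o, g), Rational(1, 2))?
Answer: Add(2088205, Mul(Rational(-1, 6), Pow(21630, Rational(1, 2)))) ≈ 2.0882e+6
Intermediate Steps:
g = Rational(-1333, 6) (g = Mul(Rational(1, 6), -1333) = Rational(-1333, 6) ≈ -222.17)
Function('E')(o) = Pow(Add(Rational(-1333, 6), o), Rational(1, 2)) (Function('E')(o) = Pow(Add(o, Rational(-1333, 6)), Rational(1, 2)) = Pow(Add(Rational(-1333, 6), o), Rational(1, 2)))
Add(2088205, Mul(-1, Function('E')(823))) = Add(2088205, Mul(-1, Mul(Rational(1, 6), Pow(Add(-7998, Mul(36, 823)), Rational(1, 2))))) = Add(2088205, Mul(-1, Mul(Rational(1, 6), Pow(Add(-7998, 29628), Rational(1, 2))))) = Add(2088205, Mul(-1, Mul(Rational(1, 6), Pow(21630, Rational(1, 2))))) = Add(2088205, Mul(Rational(-1, 6), Pow(21630, Rational(1, 2))))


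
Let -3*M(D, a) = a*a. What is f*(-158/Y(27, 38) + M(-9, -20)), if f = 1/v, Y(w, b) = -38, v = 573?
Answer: -7363/32661 ≈ -0.22544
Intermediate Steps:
M(D, a) = -a²/3 (M(D, a) = -a*a/3 = -a²/3)
f = 1/573 ≈ 0.0017452
f*(-158/Y(27, 38) + M(-9, -20)) = (-158/(-38) - ⅓*(-20)²)/573 = (-158*(-1/38) - ⅓*400)/573 = (79/19 - 400/3)/573 = (1/573)*(-7363/57) = -7363/32661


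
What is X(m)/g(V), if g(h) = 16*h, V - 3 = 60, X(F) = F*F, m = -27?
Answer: 81/112 ≈ 0.72321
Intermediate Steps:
X(F) = F²
V = 63 (V = 3 + 60 = 63)
X(m)/g(V) = (-27)²/((16*63)) = 729/1008 = 729*(1/1008) = 81/112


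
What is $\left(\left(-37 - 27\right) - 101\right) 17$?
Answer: $-2805$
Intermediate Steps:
$\left(\left(-37 - 27\right) - 101\right) 17 = \left(-64 - 101\right) 17 = \left(-165\right) 17 = -2805$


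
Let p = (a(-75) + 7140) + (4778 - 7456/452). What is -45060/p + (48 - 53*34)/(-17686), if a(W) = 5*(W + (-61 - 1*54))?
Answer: -2197065275/547169468 ≈ -4.0153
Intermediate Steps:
a(W) = -575 + 5*W (a(W) = 5*(W + (-61 - 54)) = 5*(W - 115) = 5*(-115 + W) = -575 + 5*W)
p = 1237520/113 (p = ((-575 + 5*(-75)) + 7140) + (4778 - 7456/452) = ((-575 - 375) + 7140) + (4778 - 7456*1/452) = (-950 + 7140) + (4778 - 1864/113) = 6190 + 538050/113 = 1237520/113 ≈ 10952.)
-45060/p + (48 - 53*34)/(-17686) = -45060/1237520/113 + (48 - 53*34)/(-17686) = -45060*113/1237520 + (48 - 1802)*(-1/17686) = -254589/61876 - 1754*(-1/17686) = -254589/61876 + 877/8843 = -2197065275/547169468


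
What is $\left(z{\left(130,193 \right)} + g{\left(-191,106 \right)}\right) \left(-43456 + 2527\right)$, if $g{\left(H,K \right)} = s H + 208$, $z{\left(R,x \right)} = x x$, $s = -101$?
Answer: $-2322638892$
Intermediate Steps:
$z{\left(R,x \right)} = x^{2}$
$g{\left(H,K \right)} = 208 - 101 H$ ($g{\left(H,K \right)} = - 101 H + 208 = 208 - 101 H$)
$\left(z{\left(130,193 \right)} + g{\left(-191,106 \right)}\right) \left(-43456 + 2527\right) = \left(193^{2} + \left(208 - -19291\right)\right) \left(-43456 + 2527\right) = \left(37249 + \left(208 + 19291\right)\right) \left(-40929\right) = \left(37249 + 19499\right) \left(-40929\right) = 56748 \left(-40929\right) = -2322638892$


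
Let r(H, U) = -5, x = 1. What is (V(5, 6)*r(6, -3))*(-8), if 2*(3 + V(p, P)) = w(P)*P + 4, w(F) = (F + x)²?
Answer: 5840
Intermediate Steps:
w(F) = (1 + F)² (w(F) = (F + 1)² = (1 + F)²)
V(p, P) = -1 + P*(1 + P)²/2 (V(p, P) = -3 + ((1 + P)²*P + 4)/2 = -3 + (P*(1 + P)² + 4)/2 = -3 + (4 + P*(1 + P)²)/2 = -3 + (2 + P*(1 + P)²/2) = -1 + P*(1 + P)²/2)
(V(5, 6)*r(6, -3))*(-8) = ((-1 + (½)*6*(1 + 6)²)*(-5))*(-8) = ((-1 + (½)*6*7²)*(-5))*(-8) = ((-1 + (½)*6*49)*(-5))*(-8) = ((-1 + 147)*(-5))*(-8) = (146*(-5))*(-8) = -730*(-8) = 5840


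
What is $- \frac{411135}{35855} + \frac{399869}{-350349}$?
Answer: $- \frac{31675607822}{2512352679} \approx -12.608$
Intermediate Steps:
$- \frac{411135}{35855} + \frac{399869}{-350349} = \left(-411135\right) \frac{1}{35855} + 399869 \left(- \frac{1}{350349}\right) = - \frac{82227}{7171} - \frac{399869}{350349} = - \frac{31675607822}{2512352679}$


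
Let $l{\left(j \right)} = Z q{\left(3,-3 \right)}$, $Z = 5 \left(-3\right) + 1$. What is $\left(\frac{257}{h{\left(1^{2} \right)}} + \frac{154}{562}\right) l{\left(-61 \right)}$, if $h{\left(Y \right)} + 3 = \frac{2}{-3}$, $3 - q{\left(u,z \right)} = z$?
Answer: $\frac{18127536}{3091} \approx 5864.6$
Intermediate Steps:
$q{\left(u,z \right)} = 3 - z$
$Z = -14$ ($Z = -15 + 1 = -14$)
$h{\left(Y \right)} = - \frac{11}{3}$ ($h{\left(Y \right)} = -3 + \frac{2}{-3} = -3 + 2 \left(- \frac{1}{3}\right) = -3 - \frac{2}{3} = - \frac{11}{3}$)
$l{\left(j \right)} = -84$ ($l{\left(j \right)} = - 14 \left(3 - -3\right) = - 14 \left(3 + 3\right) = \left(-14\right) 6 = -84$)
$\left(\frac{257}{h{\left(1^{2} \right)}} + \frac{154}{562}\right) l{\left(-61 \right)} = \left(\frac{257}{- \frac{11}{3}} + \frac{154}{562}\right) \left(-84\right) = \left(257 \left(- \frac{3}{11}\right) + 154 \cdot \frac{1}{562}\right) \left(-84\right) = \left(- \frac{771}{11} + \frac{77}{281}\right) \left(-84\right) = \left(- \frac{215804}{3091}\right) \left(-84\right) = \frac{18127536}{3091}$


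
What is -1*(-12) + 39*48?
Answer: 1884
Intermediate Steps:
-1*(-12) + 39*48 = 12 + 1872 = 1884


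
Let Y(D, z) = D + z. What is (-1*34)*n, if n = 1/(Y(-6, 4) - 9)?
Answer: 34/11 ≈ 3.0909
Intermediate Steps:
n = -1/11 (n = 1/((-6 + 4) - 9) = 1/(-2 - 9) = 1/(-11) = -1/11 ≈ -0.090909)
(-1*34)*n = -1*34*(-1/11) = -34*(-1/11) = 34/11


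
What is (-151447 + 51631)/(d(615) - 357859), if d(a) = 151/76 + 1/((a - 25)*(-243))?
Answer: 543803556960/1949626479143 ≈ 0.27893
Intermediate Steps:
d(a) = 151/76 - 1/(243*(-25 + a)) (d(a) = 151*(1/76) - 1/243/(-25 + a) = 151/76 - 1/(243*(-25 + a)))
(-151447 + 51631)/(d(615) - 357859) = (-151447 + 51631)/((-917401 + 36693*615)/(18468*(-25 + 615)) - 357859) = -99816/((1/18468)*(-917401 + 22566195)/590 - 357859) = -99816/((1/18468)*(1/590)*21648794 - 357859) = -99816/(10824397/5448060 - 357859) = -99816/(-1949626479143/5448060) = -99816*(-5448060/1949626479143) = 543803556960/1949626479143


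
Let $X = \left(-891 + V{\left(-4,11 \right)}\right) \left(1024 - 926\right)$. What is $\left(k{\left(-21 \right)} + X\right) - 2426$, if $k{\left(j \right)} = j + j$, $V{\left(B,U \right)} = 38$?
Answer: $-86062$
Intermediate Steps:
$k{\left(j \right)} = 2 j$
$X = -83594$ ($X = \left(-891 + 38\right) \left(1024 - 926\right) = \left(-853\right) 98 = -83594$)
$\left(k{\left(-21 \right)} + X\right) - 2426 = \left(2 \left(-21\right) - 83594\right) - 2426 = \left(-42 - 83594\right) - 2426 = -83636 - 2426 = -86062$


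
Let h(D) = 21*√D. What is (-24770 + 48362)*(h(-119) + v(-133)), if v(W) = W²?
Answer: 417318888 + 495432*I*√119 ≈ 4.1732e+8 + 5.4045e+6*I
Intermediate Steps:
(-24770 + 48362)*(h(-119) + v(-133)) = (-24770 + 48362)*(21*√(-119) + (-133)²) = 23592*(21*(I*√119) + 17689) = 23592*(21*I*√119 + 17689) = 23592*(17689 + 21*I*√119) = 417318888 + 495432*I*√119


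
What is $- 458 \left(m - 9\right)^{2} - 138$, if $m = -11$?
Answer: $-183338$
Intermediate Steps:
$- 458 \left(m - 9\right)^{2} - 138 = - 458 \left(-11 - 9\right)^{2} - 138 = - 458 \left(-20\right)^{2} - 138 = \left(-458\right) 400 - 138 = -183200 - 138 = -183338$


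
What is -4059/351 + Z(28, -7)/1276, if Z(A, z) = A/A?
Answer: -575437/49764 ≈ -11.563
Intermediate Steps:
Z(A, z) = 1
-4059/351 + Z(28, -7)/1276 = -4059/351 + 1/1276 = -4059*1/351 + 1*(1/1276) = -451/39 + 1/1276 = -575437/49764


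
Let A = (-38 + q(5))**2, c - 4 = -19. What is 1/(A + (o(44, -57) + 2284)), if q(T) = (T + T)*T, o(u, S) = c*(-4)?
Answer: 1/2488 ≈ 0.00040193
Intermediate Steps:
c = -15 (c = 4 - 19 = -15)
o(u, S) = 60 (o(u, S) = -15*(-4) = 60)
q(T) = 2*T**2 (q(T) = (2*T)*T = 2*T**2)
A = 144 (A = (-38 + 2*5**2)**2 = (-38 + 2*25)**2 = (-38 + 50)**2 = 12**2 = 144)
1/(A + (o(44, -57) + 2284)) = 1/(144 + (60 + 2284)) = 1/(144 + 2344) = 1/2488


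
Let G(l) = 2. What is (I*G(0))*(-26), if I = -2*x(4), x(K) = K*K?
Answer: 1664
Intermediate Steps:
x(K) = K²
I = -32 (I = -2*4² = -2*16 = -32)
(I*G(0))*(-26) = -32*2*(-26) = -64*(-26) = 1664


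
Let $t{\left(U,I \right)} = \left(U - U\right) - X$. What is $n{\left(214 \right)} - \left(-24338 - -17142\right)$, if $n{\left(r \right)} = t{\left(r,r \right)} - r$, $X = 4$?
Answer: $6978$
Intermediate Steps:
$t{\left(U,I \right)} = -4$ ($t{\left(U,I \right)} = \left(U - U\right) - 4 = 0 - 4 = -4$)
$n{\left(r \right)} = -4 - r$
$n{\left(214 \right)} - \left(-24338 - -17142\right) = \left(-4 - 214\right) - \left(-24338 - -17142\right) = \left(-4 - 214\right) - \left(-24338 + 17142\right) = -218 - -7196 = -218 + 7196 = 6978$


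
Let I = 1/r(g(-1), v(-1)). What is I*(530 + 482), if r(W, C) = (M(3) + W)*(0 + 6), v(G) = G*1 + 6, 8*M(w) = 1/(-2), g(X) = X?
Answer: -8096/51 ≈ -158.75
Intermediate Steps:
M(w) = -1/16 (M(w) = (1/(-2))/8 = (1*(-½))/8 = (⅛)*(-½) = -1/16)
v(G) = 6 + G (v(G) = G + 6 = 6 + G)
r(W, C) = -3/8 + 6*W (r(W, C) = (-1/16 + W)*(0 + 6) = (-1/16 + W)*6 = -3/8 + 6*W)
I = -8/51 (I = 1/(-3/8 + 6*(-1)) = 1/(-3/8 - 6) = 1/(-51/8) = -8/51 ≈ -0.15686)
I*(530 + 482) = -8*(530 + 482)/51 = -8/51*1012 = -8096/51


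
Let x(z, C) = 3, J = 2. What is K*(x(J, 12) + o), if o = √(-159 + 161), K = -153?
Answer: -459 - 153*√2 ≈ -675.38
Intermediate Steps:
o = √2 ≈ 1.4142
K*(x(J, 12) + o) = -153*(3 + √2) = -459 - 153*√2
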